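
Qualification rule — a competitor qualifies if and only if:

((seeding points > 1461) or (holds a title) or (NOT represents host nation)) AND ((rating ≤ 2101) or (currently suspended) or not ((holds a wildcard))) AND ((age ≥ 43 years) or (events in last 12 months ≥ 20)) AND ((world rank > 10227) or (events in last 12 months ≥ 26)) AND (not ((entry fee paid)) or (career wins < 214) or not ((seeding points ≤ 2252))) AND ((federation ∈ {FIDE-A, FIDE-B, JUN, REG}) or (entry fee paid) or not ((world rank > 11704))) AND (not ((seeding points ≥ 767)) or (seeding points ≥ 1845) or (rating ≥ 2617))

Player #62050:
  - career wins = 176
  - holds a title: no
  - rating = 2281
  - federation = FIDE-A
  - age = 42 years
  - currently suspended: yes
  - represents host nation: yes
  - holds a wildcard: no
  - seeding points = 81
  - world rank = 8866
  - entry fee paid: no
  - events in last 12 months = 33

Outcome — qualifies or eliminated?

Atomic conditions:
  seeding points > 1461: 81 > 1461 is false
  holds a title: no → false
  NOT represents host nation: yes → false
  rating ≤ 2101: 2281 ≤ 2101 is false
  currently suspended: yes → true
  holds a wildcard: no → false
  age ≥ 43 years: 42 ≥ 43 is false
  events in last 12 months ≥ 20: 33 ≥ 20 is true
  world rank > 10227: 8866 > 10227 is false
  events in last 12 months ≥ 26: 33 ≥ 26 is true
  entry fee paid: no → false
  career wins < 214: 176 < 214 is true
  seeding points ≤ 2252: 81 ≤ 2252 is true
  federation ∈ {FIDE-A, FIDE-B, JUN, REG}: FIDE-A is in the set → true
  world rank > 11704: 8866 > 11704 is false
  seeding points ≥ 767: 81 ≥ 767 is false
  seeding points ≥ 1845: 81 ≥ 1845 is false
  rating ≥ 2617: 2281 ≥ 2617 is false
Combine:
[1] false OR false OR false = false
[2.3] NOT false = true
[2] false OR true OR true = true
[3] false OR true = true
[4] false OR true = true
[5.1] NOT false = true
[5.3] NOT true = false
[5] true OR true OR false = true
[6.3] NOT false = true
[6] true OR false OR true = true
[7.1] NOT false = true
[7] true OR false OR false = true
[root] false AND true AND true AND true AND true AND true AND true = false
Overall: false → eliminated

Eliminated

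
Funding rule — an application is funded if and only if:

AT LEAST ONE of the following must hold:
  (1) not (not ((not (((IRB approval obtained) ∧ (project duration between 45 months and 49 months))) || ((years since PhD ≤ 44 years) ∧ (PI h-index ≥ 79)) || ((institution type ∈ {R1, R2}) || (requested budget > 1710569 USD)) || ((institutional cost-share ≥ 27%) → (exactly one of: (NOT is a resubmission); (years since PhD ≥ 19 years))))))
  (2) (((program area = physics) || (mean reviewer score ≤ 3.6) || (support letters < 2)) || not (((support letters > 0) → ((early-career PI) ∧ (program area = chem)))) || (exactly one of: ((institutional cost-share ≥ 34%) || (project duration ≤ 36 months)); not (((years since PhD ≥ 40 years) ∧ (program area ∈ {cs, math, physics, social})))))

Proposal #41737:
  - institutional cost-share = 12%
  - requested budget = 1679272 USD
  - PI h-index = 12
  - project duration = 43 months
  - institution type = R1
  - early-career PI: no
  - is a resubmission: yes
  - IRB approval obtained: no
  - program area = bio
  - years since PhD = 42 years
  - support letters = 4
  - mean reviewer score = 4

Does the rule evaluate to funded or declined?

Atomic conditions:
  IRB approval obtained: no → false
  project duration between 45 months and 49 months: 43 in [45, 49] is false
  years since PhD ≤ 44 years: 42 ≤ 44 is true
  PI h-index ≥ 79: 12 ≥ 79 is false
  institution type ∈ {R1, R2}: R1 is in the set → true
  requested budget > 1710569 USD: 1679272 > 1710569 is false
  institutional cost-share ≥ 27%: 12 ≥ 27 is false
  NOT is a resubmission: yes → false
  years since PhD ≥ 19 years: 42 ≥ 19 is true
  program area = physics: bio == physics is false
  mean reviewer score ≤ 3.6: 4 ≤ 3.6 is false
  support letters < 2: 4 < 2 is false
  support letters > 0: 4 > 0 is true
  early-career PI: no → false
  program area = chem: bio == chem is false
  institutional cost-share ≥ 34%: 12 ≥ 34 is false
  project duration ≤ 36 months: 43 ≤ 36 is false
  years since PhD ≥ 40 years: 42 ≥ 40 is true
  program area ∈ {cs, math, physics, social}: bio is not in the set → false
Combine:
[1.1.1.1.1] false AND false = false
[1.1.1.1] NOT false = true
[1.1.1.2] true AND false = false
[1.1.1.3] true OR false = true
[1.1.1.4.2] exactly-one(false, true) = true
[1.1.1.4] false → true (antecedent false ⇒ implication holds) = true
[1.1.1] true OR false OR true OR true = true
[1.1] NOT true = false
[1] NOT false = true
[2.1] false OR false OR false = false
[2.2.1.2] false AND false = false
[2.2.1] true → false = false
[2.2] NOT false = true
[2.3.1] false OR false = false
[2.3.2.1] true AND false = false
[2.3.2] NOT false = true
[2.3] exactly-one(false, true) = true
[2] false OR true OR true = true
[root] true OR true = true
Overall: true → funded

Funded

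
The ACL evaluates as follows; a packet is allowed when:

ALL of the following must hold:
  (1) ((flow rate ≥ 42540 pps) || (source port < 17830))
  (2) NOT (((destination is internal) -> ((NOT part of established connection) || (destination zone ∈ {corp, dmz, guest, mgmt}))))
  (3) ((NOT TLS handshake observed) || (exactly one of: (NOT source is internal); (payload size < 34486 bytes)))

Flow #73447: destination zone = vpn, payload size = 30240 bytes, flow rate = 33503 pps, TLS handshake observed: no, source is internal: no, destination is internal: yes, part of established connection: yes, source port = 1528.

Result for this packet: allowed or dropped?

Allowed

Atomic conditions:
  flow rate ≥ 42540 pps: 33503 ≥ 42540 is false
  source port < 17830: 1528 < 17830 is true
  destination is internal: yes → true
  NOT part of established connection: yes → false
  destination zone ∈ {corp, dmz, guest, mgmt}: vpn is not in the set → false
  NOT TLS handshake observed: no → true
  NOT source is internal: no → true
  payload size < 34486 bytes: 30240 < 34486 is true
Combine:
[1] false OR true = true
[2.1.2] false OR false = false
[2.1] true → false = false
[2] NOT false = true
[3.2] exactly-one(true, true) = false
[3] true OR false = true
[root] true AND true AND true = true
Overall: true → allowed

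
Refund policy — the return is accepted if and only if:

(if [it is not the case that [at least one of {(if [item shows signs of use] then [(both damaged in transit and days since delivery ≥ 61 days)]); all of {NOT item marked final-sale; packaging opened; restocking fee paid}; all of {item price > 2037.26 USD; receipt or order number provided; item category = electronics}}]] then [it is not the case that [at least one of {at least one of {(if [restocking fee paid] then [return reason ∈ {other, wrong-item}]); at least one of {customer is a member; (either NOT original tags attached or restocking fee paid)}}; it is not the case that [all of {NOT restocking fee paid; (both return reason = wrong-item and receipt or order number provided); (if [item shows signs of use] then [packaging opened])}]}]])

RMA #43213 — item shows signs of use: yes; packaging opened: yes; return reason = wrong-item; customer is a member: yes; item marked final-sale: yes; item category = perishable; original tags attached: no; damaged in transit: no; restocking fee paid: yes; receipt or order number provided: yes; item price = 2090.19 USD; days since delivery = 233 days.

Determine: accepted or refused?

Refused

Atomic conditions:
  item shows signs of use: yes → true
  damaged in transit: no → false
  days since delivery ≥ 61 days: 233 ≥ 61 is true
  NOT item marked final-sale: yes → false
  packaging opened: yes → true
  restocking fee paid: yes → true
  item price > 2037.26 USD: 2090.19 > 2037.26 is true
  receipt or order number provided: yes → true
  item category = electronics: perishable == electronics is false
  return reason ∈ {other, wrong-item}: wrong-item is in the set → true
  customer is a member: yes → true
  NOT original tags attached: no → true
  NOT restocking fee paid: yes → false
  return reason = wrong-item: wrong-item == wrong-item is true
Combine:
[1.1.1.2] false AND true = false
[1.1.1] true → false = false
[1.1.2] false AND true AND true = false
[1.1.3] true AND true AND false = false
[1.1] false OR false OR false = false
[1] NOT false = true
[2.1.1.1] true → true = true
[2.1.1.2.2] true OR true = true
[2.1.1.2] true OR true = true
[2.1.1] true OR true = true
[2.1.2.1.2] true AND true = true
[2.1.2.1.3] true → true = true
[2.1.2.1] false AND true AND true = false
[2.1.2] NOT false = true
[2.1] true OR true = true
[2] NOT true = false
[root] true → false = false
Overall: false → refused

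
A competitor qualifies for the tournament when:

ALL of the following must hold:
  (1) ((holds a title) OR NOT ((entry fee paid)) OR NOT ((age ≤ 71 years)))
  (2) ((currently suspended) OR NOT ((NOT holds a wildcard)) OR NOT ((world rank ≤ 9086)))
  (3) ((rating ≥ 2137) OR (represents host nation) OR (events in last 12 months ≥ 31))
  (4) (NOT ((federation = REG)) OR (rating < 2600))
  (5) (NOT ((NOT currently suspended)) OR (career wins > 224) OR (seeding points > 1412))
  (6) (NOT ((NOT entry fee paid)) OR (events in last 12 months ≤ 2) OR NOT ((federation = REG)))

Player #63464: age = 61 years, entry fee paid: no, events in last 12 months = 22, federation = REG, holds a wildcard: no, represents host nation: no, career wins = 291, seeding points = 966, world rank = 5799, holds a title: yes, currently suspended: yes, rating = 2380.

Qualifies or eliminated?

Atomic conditions:
  holds a title: yes → true
  entry fee paid: no → false
  age ≤ 71 years: 61 ≤ 71 is true
  currently suspended: yes → true
  NOT holds a wildcard: no → true
  world rank ≤ 9086: 5799 ≤ 9086 is true
  rating ≥ 2137: 2380 ≥ 2137 is true
  represents host nation: no → false
  events in last 12 months ≥ 31: 22 ≥ 31 is false
  federation = REG: REG == REG is true
  rating < 2600: 2380 < 2600 is true
  NOT currently suspended: yes → false
  career wins > 224: 291 > 224 is true
  seeding points > 1412: 966 > 1412 is false
  NOT entry fee paid: no → true
  events in last 12 months ≤ 2: 22 ≤ 2 is false
Combine:
[1.2] NOT false = true
[1.3] NOT true = false
[1] true OR true OR false = true
[2.2] NOT true = false
[2.3] NOT true = false
[2] true OR false OR false = true
[3] true OR false OR false = true
[4.1] NOT true = false
[4] false OR true = true
[5.1] NOT false = true
[5] true OR true OR false = true
[6.1] NOT true = false
[6.3] NOT true = false
[6] false OR false OR false = false
[root] true AND true AND true AND true AND true AND false = false
Overall: false → eliminated

Eliminated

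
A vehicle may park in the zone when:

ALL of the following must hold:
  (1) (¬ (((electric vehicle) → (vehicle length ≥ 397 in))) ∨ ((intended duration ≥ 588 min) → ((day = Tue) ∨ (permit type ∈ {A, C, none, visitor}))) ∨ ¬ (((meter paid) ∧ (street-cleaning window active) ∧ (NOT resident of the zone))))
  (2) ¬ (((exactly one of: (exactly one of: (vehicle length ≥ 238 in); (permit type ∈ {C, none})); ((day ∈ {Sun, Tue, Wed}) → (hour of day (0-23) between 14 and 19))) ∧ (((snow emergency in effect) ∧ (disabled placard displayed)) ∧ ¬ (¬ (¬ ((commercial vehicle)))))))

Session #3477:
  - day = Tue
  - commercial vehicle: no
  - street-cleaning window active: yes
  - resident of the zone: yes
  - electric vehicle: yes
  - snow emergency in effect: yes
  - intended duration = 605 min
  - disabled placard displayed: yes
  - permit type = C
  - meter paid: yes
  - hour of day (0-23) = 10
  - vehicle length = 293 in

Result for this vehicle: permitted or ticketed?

Permitted

Atomic conditions:
  electric vehicle: yes → true
  vehicle length ≥ 397 in: 293 ≥ 397 is false
  intended duration ≥ 588 min: 605 ≥ 588 is true
  day = Tue: Tue == Tue is true
  permit type ∈ {A, C, none, visitor}: C is in the set → true
  meter paid: yes → true
  street-cleaning window active: yes → true
  NOT resident of the zone: yes → false
  vehicle length ≥ 238 in: 293 ≥ 238 is true
  permit type ∈ {C, none}: C is in the set → true
  day ∈ {Sun, Tue, Wed}: Tue is in the set → true
  hour of day (0-23) between 14 and 19: 10 in [14, 19] is false
  snow emergency in effect: yes → true
  disabled placard displayed: yes → true
  commercial vehicle: no → false
Combine:
[1.1.1] true → false = false
[1.1] NOT false = true
[1.2.2] true OR true = true
[1.2] true → true = true
[1.3.1] true AND true AND false = false
[1.3] NOT false = true
[1] true OR true OR true = true
[2.1.1.1] exactly-one(true, true) = false
[2.1.1.2] true → false = false
[2.1.1] exactly-one(false, false) = false
[2.1.2.1] true AND true = true
[2.1.2.2.1.1] NOT false = true
[2.1.2.2.1] NOT true = false
[2.1.2.2] NOT false = true
[2.1.2] true AND true = true
[2.1] false AND true = false
[2] NOT false = true
[root] true AND true = true
Overall: true → permitted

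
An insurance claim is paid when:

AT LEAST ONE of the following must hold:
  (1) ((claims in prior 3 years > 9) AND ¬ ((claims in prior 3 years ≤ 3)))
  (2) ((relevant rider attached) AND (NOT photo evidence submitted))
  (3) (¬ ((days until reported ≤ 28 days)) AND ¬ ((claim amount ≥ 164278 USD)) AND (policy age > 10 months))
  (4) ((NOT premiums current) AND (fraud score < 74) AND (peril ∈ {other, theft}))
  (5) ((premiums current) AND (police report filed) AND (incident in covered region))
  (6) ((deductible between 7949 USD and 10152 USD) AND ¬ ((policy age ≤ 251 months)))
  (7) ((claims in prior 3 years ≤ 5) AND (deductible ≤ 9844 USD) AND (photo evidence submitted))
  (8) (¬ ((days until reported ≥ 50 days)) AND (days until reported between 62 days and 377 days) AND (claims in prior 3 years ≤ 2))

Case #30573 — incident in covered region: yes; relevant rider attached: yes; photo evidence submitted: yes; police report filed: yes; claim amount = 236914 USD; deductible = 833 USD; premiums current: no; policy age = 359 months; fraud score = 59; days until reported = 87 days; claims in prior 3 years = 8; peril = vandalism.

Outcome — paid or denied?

Denied

Atomic conditions:
  claims in prior 3 years > 9: 8 > 9 is false
  claims in prior 3 years ≤ 3: 8 ≤ 3 is false
  relevant rider attached: yes → true
  NOT photo evidence submitted: yes → false
  days until reported ≤ 28 days: 87 ≤ 28 is false
  claim amount ≥ 164278 USD: 236914 ≥ 164278 is true
  policy age > 10 months: 359 > 10 is true
  NOT premiums current: no → true
  fraud score < 74: 59 < 74 is true
  peril ∈ {other, theft}: vandalism is not in the set → false
  premiums current: no → false
  police report filed: yes → true
  incident in covered region: yes → true
  deductible between 7949 USD and 10152 USD: 833 in [7949, 10152] is false
  policy age ≤ 251 months: 359 ≤ 251 is false
  claims in prior 3 years ≤ 5: 8 ≤ 5 is false
  deductible ≤ 9844 USD: 833 ≤ 9844 is true
  photo evidence submitted: yes → true
  days until reported ≥ 50 days: 87 ≥ 50 is true
  days until reported between 62 days and 377 days: 87 in [62, 377] is true
  claims in prior 3 years ≤ 2: 8 ≤ 2 is false
Combine:
[1.2] NOT false = true
[1] false AND true = false
[2] true AND false = false
[3.1] NOT false = true
[3.2] NOT true = false
[3] true AND false AND true = false
[4] true AND true AND false = false
[5] false AND true AND true = false
[6.2] NOT false = true
[6] false AND true = false
[7] false AND true AND true = false
[8.1] NOT true = false
[8] false AND true AND false = false
[root] false OR false OR false OR false OR false OR false OR false OR false = false
Overall: false → denied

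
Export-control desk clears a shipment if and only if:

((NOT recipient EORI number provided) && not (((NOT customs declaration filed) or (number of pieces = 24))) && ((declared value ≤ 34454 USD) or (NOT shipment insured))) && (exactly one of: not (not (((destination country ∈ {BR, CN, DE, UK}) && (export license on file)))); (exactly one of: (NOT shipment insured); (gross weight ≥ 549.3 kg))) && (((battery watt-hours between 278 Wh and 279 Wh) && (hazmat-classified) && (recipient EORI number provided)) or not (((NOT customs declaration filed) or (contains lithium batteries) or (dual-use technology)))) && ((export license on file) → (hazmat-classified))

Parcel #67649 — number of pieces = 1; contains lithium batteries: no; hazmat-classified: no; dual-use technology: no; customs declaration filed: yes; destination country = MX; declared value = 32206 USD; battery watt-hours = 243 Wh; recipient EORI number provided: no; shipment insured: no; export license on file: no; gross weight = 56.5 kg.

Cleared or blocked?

Cleared

Atomic conditions:
  NOT recipient EORI number provided: no → true
  NOT customs declaration filed: yes → false
  number of pieces = 24: 1 == 24 is false
  declared value ≤ 34454 USD: 32206 ≤ 34454 is true
  NOT shipment insured: no → true
  destination country ∈ {BR, CN, DE, UK}: MX is not in the set → false
  export license on file: no → false
  gross weight ≥ 549.3 kg: 56.5 ≥ 549.3 is false
  battery watt-hours between 278 Wh and 279 Wh: 243 in [278, 279] is false
  hazmat-classified: no → false
  recipient EORI number provided: no → false
  contains lithium batteries: no → false
  dual-use technology: no → false
Combine:
[1.2.1] false OR false = false
[1.2] NOT false = true
[1.3] true OR true = true
[1] true AND true AND true = true
[2.1.1.1] false AND false = false
[2.1.1] NOT false = true
[2.1] NOT true = false
[2.2] exactly-one(true, false) = true
[2] exactly-one(false, true) = true
[3.1] false AND false AND false = false
[3.2.1] false OR false OR false = false
[3.2] NOT false = true
[3] false OR true = true
[4] false → false (antecedent false ⇒ implication holds) = true
[root] true AND true AND true AND true = true
Overall: true → cleared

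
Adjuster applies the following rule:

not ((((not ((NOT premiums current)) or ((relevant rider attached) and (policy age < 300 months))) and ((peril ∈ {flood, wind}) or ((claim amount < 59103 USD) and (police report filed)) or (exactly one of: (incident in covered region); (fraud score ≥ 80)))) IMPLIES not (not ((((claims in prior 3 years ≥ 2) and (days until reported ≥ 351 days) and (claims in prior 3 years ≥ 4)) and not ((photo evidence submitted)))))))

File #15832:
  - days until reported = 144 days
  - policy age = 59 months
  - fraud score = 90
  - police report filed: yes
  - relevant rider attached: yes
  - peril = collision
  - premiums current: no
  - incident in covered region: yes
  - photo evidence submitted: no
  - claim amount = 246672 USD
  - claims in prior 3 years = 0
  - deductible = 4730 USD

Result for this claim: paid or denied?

Denied

Atomic conditions:
  NOT premiums current: no → true
  relevant rider attached: yes → true
  policy age < 300 months: 59 < 300 is true
  peril ∈ {flood, wind}: collision is not in the set → false
  claim amount < 59103 USD: 246672 < 59103 is false
  police report filed: yes → true
  incident in covered region: yes → true
  fraud score ≥ 80: 90 ≥ 80 is true
  claims in prior 3 years ≥ 2: 0 ≥ 2 is false
  days until reported ≥ 351 days: 144 ≥ 351 is false
  claims in prior 3 years ≥ 4: 0 ≥ 4 is false
  photo evidence submitted: no → false
Combine:
[1.1.1.1] NOT true = false
[1.1.1.2] true AND true = true
[1.1.1] false OR true = true
[1.1.2.2] false AND true = false
[1.1.2.3] exactly-one(true, true) = false
[1.1.2] false OR false OR false = false
[1.1] true AND false = false
[1.2.1.1.1] false AND false AND false = false
[1.2.1.1.2] NOT false = true
[1.2.1.1] false AND true = false
[1.2.1] NOT false = true
[1.2] NOT true = false
[1] false → false (antecedent false ⇒ implication holds) = true
[root] NOT true = false
Overall: false → denied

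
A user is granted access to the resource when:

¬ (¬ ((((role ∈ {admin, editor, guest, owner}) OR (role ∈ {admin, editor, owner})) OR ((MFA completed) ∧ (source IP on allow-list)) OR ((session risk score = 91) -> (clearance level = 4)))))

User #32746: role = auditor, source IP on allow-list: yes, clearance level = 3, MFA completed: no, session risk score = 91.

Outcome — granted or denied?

Atomic conditions:
  role ∈ {admin, editor, guest, owner}: auditor is not in the set → false
  role ∈ {admin, editor, owner}: auditor is not in the set → false
  MFA completed: no → false
  source IP on allow-list: yes → true
  session risk score = 91: 91 == 91 is true
  clearance level = 4: 3 == 4 is false
Combine:
[1.1.1] false OR false = false
[1.1.2] false AND true = false
[1.1.3] true → false = false
[1.1] false OR false OR false = false
[1] NOT false = true
[root] NOT true = false
Overall: false → denied

Denied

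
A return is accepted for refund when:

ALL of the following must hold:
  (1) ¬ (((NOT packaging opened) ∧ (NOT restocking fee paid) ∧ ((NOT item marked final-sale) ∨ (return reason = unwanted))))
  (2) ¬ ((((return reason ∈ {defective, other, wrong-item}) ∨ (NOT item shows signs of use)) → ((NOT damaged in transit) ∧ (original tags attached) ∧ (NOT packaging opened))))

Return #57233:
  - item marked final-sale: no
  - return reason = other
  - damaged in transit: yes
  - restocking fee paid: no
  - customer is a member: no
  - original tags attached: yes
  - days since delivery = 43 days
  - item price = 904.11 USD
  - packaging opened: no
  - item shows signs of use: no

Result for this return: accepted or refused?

Atomic conditions:
  NOT packaging opened: no → true
  NOT restocking fee paid: no → true
  NOT item marked final-sale: no → true
  return reason = unwanted: other == unwanted is false
  return reason ∈ {defective, other, wrong-item}: other is in the set → true
  NOT item shows signs of use: no → true
  NOT damaged in transit: yes → false
  original tags attached: yes → true
Combine:
[1.1.3] true OR false = true
[1.1] true AND true AND true = true
[1] NOT true = false
[2.1.1] true OR true = true
[2.1.2] false AND true AND true = false
[2.1] true → false = false
[2] NOT false = true
[root] false AND true = false
Overall: false → refused

Refused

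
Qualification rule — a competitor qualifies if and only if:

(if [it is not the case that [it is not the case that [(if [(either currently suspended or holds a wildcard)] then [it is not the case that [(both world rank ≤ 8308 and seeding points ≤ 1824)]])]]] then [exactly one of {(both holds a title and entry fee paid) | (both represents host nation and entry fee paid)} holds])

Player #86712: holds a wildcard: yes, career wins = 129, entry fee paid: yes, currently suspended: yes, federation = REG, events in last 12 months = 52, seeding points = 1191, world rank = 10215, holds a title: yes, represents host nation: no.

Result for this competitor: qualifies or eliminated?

Qualifies

Atomic conditions:
  currently suspended: yes → true
  holds a wildcard: yes → true
  world rank ≤ 8308: 10215 ≤ 8308 is false
  seeding points ≤ 1824: 1191 ≤ 1824 is true
  holds a title: yes → true
  entry fee paid: yes → true
  represents host nation: no → false
Combine:
[1.1.1.1] true OR true = true
[1.1.1.2.1] false AND true = false
[1.1.1.2] NOT false = true
[1.1.1] true → true = true
[1.1] NOT true = false
[1] NOT false = true
[2.1] true AND true = true
[2.2] false AND true = false
[2] exactly-one(true, false) = true
[root] true → true = true
Overall: true → qualifies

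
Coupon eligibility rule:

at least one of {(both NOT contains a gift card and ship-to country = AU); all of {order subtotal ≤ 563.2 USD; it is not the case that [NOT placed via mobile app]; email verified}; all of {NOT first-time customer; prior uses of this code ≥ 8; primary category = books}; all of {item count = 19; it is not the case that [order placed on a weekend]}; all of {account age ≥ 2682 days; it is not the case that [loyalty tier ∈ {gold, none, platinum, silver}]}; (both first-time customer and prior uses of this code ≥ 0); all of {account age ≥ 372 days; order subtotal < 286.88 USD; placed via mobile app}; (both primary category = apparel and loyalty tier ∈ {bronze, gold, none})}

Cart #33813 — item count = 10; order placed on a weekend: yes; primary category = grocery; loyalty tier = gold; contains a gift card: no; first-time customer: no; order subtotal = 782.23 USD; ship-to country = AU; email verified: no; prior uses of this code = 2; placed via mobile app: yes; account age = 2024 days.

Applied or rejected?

Atomic conditions:
  NOT contains a gift card: no → true
  ship-to country = AU: AU == AU is true
  order subtotal ≤ 563.2 USD: 782.23 ≤ 563.2 is false
  NOT placed via mobile app: yes → false
  email verified: no → false
  NOT first-time customer: no → true
  prior uses of this code ≥ 8: 2 ≥ 8 is false
  primary category = books: grocery == books is false
  item count = 19: 10 == 19 is false
  order placed on a weekend: yes → true
  account age ≥ 2682 days: 2024 ≥ 2682 is false
  loyalty tier ∈ {gold, none, platinum, silver}: gold is in the set → true
  first-time customer: no → false
  prior uses of this code ≥ 0: 2 ≥ 0 is true
  account age ≥ 372 days: 2024 ≥ 372 is true
  order subtotal < 286.88 USD: 782.23 < 286.88 is false
  placed via mobile app: yes → true
  primary category = apparel: grocery == apparel is false
  loyalty tier ∈ {bronze, gold, none}: gold is in the set → true
Combine:
[1] true AND true = true
[2.2] NOT false = true
[2] false AND true AND false = false
[3] true AND false AND false = false
[4.2] NOT true = false
[4] false AND false = false
[5.2] NOT true = false
[5] false AND false = false
[6] false AND true = false
[7] true AND false AND true = false
[8] false AND true = false
[root] true OR false OR false OR false OR false OR false OR false OR false = true
Overall: true → applied

Applied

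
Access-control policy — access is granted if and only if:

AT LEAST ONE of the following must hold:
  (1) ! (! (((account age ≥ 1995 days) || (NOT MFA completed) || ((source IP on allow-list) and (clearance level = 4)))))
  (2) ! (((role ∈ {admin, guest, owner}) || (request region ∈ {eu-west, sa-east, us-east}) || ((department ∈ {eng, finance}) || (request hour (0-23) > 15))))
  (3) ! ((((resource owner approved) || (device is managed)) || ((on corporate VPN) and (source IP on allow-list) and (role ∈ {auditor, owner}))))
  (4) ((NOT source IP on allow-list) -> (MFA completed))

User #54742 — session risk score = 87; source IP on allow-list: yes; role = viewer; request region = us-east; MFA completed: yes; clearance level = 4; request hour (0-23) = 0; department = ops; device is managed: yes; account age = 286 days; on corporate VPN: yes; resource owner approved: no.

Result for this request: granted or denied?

Atomic conditions:
  account age ≥ 1995 days: 286 ≥ 1995 is false
  NOT MFA completed: yes → false
  source IP on allow-list: yes → true
  clearance level = 4: 4 == 4 is true
  role ∈ {admin, guest, owner}: viewer is not in the set → false
  request region ∈ {eu-west, sa-east, us-east}: us-east is in the set → true
  department ∈ {eng, finance}: ops is not in the set → false
  request hour (0-23) > 15: 0 > 15 is false
  resource owner approved: no → false
  device is managed: yes → true
  on corporate VPN: yes → true
  role ∈ {auditor, owner}: viewer is not in the set → false
  NOT source IP on allow-list: yes → false
  MFA completed: yes → true
Combine:
[1.1.1.3] true AND true = true
[1.1.1] false OR false OR true = true
[1.1] NOT true = false
[1] NOT false = true
[2.1.3] false OR false = false
[2.1] false OR true OR false = true
[2] NOT true = false
[3.1.1] false OR true = true
[3.1.2] true AND true AND false = false
[3.1] true OR false = true
[3] NOT true = false
[4] false → true (antecedent false ⇒ implication holds) = true
[root] true OR false OR false OR true = true
Overall: true → granted

Granted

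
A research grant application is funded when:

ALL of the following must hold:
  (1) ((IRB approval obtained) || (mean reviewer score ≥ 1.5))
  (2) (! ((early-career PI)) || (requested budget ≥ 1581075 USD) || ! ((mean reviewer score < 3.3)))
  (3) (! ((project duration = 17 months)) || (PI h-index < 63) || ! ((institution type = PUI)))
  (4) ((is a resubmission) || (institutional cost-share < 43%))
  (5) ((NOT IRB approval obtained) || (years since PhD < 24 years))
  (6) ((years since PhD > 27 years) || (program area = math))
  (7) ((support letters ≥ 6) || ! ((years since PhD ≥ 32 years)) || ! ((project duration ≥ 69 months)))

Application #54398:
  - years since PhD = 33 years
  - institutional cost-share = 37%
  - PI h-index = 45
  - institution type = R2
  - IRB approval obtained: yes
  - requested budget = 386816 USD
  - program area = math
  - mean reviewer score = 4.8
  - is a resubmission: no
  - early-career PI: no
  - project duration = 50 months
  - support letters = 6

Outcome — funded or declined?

Atomic conditions:
  IRB approval obtained: yes → true
  mean reviewer score ≥ 1.5: 4.8 ≥ 1.5 is true
  early-career PI: no → false
  requested budget ≥ 1581075 USD: 386816 ≥ 1581075 is false
  mean reviewer score < 3.3: 4.8 < 3.3 is false
  project duration = 17 months: 50 == 17 is false
  PI h-index < 63: 45 < 63 is true
  institution type = PUI: R2 == PUI is false
  is a resubmission: no → false
  institutional cost-share < 43%: 37 < 43 is true
  NOT IRB approval obtained: yes → false
  years since PhD < 24 years: 33 < 24 is false
  years since PhD > 27 years: 33 > 27 is true
  program area = math: math == math is true
  support letters ≥ 6: 6 ≥ 6 is true
  years since PhD ≥ 32 years: 33 ≥ 32 is true
  project duration ≥ 69 months: 50 ≥ 69 is false
Combine:
[1] true OR true = true
[2.1] NOT false = true
[2.3] NOT false = true
[2] true OR false OR true = true
[3.1] NOT false = true
[3.3] NOT false = true
[3] true OR true OR true = true
[4] false OR true = true
[5] false OR false = false
[6] true OR true = true
[7.2] NOT true = false
[7.3] NOT false = true
[7] true OR false OR true = true
[root] true AND true AND true AND true AND false AND true AND true = false
Overall: false → declined

Declined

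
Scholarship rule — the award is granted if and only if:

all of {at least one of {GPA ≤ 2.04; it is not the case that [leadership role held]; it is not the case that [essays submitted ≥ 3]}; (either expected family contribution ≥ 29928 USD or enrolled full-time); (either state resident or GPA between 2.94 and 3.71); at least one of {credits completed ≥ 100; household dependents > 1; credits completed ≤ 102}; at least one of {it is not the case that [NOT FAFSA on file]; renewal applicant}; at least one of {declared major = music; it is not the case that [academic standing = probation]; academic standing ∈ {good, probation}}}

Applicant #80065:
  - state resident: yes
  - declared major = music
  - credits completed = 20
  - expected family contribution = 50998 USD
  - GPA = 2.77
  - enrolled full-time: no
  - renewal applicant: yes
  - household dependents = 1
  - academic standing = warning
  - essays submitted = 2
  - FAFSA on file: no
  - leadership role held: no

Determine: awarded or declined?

Atomic conditions:
  GPA ≤ 2.04: 2.77 ≤ 2.04 is false
  leadership role held: no → false
  essays submitted ≥ 3: 2 ≥ 3 is false
  expected family contribution ≥ 29928 USD: 50998 ≥ 29928 is true
  enrolled full-time: no → false
  state resident: yes → true
  GPA between 2.94 and 3.71: 2.77 in [2.94, 3.71] is false
  credits completed ≥ 100: 20 ≥ 100 is false
  household dependents > 1: 1 > 1 is false
  credits completed ≤ 102: 20 ≤ 102 is true
  NOT FAFSA on file: no → true
  renewal applicant: yes → true
  declared major = music: music == music is true
  academic standing = probation: warning == probation is false
  academic standing ∈ {good, probation}: warning is not in the set → false
Combine:
[1.2] NOT false = true
[1.3] NOT false = true
[1] false OR true OR true = true
[2] true OR false = true
[3] true OR false = true
[4] false OR false OR true = true
[5.1] NOT true = false
[5] false OR true = true
[6.2] NOT false = true
[6] true OR true OR false = true
[root] true AND true AND true AND true AND true AND true = true
Overall: true → awarded

Awarded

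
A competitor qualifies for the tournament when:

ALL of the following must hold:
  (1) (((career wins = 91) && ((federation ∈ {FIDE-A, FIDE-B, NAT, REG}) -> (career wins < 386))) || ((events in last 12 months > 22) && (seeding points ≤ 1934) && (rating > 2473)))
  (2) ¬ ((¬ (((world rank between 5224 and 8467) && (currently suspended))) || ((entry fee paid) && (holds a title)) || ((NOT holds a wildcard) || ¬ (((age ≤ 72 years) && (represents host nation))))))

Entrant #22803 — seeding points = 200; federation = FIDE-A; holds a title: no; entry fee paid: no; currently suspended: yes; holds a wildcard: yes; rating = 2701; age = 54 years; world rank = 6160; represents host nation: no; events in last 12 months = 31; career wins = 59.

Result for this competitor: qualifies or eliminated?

Atomic conditions:
  career wins = 91: 59 == 91 is false
  federation ∈ {FIDE-A, FIDE-B, NAT, REG}: FIDE-A is in the set → true
  career wins < 386: 59 < 386 is true
  events in last 12 months > 22: 31 > 22 is true
  seeding points ≤ 1934: 200 ≤ 1934 is true
  rating > 2473: 2701 > 2473 is true
  world rank between 5224 and 8467: 6160 in [5224, 8467] is true
  currently suspended: yes → true
  entry fee paid: no → false
  holds a title: no → false
  NOT holds a wildcard: yes → false
  age ≤ 72 years: 54 ≤ 72 is true
  represents host nation: no → false
Combine:
[1.1.2] true → true = true
[1.1] false AND true = false
[1.2] true AND true AND true = true
[1] false OR true = true
[2.1.1.1] true AND true = true
[2.1.1] NOT true = false
[2.1.2] false AND false = false
[2.1.3.2.1] true AND false = false
[2.1.3.2] NOT false = true
[2.1.3] false OR true = true
[2.1] false OR false OR true = true
[2] NOT true = false
[root] true AND false = false
Overall: false → eliminated

Eliminated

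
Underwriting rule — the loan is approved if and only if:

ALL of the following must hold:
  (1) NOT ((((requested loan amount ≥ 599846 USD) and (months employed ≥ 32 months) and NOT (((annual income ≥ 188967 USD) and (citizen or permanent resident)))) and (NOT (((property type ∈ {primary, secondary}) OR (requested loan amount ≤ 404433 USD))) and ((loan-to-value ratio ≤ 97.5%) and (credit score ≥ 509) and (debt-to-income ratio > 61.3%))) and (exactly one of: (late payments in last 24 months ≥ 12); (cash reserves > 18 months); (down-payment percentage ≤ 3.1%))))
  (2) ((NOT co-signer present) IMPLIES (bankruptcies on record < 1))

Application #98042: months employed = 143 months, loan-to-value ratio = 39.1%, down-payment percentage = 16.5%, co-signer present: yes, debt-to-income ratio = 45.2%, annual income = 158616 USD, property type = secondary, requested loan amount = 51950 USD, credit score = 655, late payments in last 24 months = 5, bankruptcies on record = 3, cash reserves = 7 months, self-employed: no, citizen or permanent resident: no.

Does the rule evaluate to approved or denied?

Approved

Atomic conditions:
  requested loan amount ≥ 599846 USD: 51950 ≥ 599846 is false
  months employed ≥ 32 months: 143 ≥ 32 is true
  annual income ≥ 188967 USD: 158616 ≥ 188967 is false
  citizen or permanent resident: no → false
  property type ∈ {primary, secondary}: secondary is in the set → true
  requested loan amount ≤ 404433 USD: 51950 ≤ 404433 is true
  loan-to-value ratio ≤ 97.5%: 39.1 ≤ 97.5 is true
  credit score ≥ 509: 655 ≥ 509 is true
  debt-to-income ratio > 61.3%: 45.2 > 61.3 is false
  late payments in last 24 months ≥ 12: 5 ≥ 12 is false
  cash reserves > 18 months: 7 > 18 is false
  down-payment percentage ≤ 3.1%: 16.5 ≤ 3.1 is false
  NOT co-signer present: yes → false
  bankruptcies on record < 1: 3 < 1 is false
Combine:
[1.1.1.3.1] false AND false = false
[1.1.1.3] NOT false = true
[1.1.1] false AND true AND true = false
[1.1.2.1.1] true OR true = true
[1.1.2.1] NOT true = false
[1.1.2.2] true AND true AND false = false
[1.1.2] false AND false = false
[1.1.3] exactly-one(false, false, false) = false
[1.1] false AND false AND false = false
[1] NOT false = true
[2] false → false (antecedent false ⇒ implication holds) = true
[root] true AND true = true
Overall: true → approved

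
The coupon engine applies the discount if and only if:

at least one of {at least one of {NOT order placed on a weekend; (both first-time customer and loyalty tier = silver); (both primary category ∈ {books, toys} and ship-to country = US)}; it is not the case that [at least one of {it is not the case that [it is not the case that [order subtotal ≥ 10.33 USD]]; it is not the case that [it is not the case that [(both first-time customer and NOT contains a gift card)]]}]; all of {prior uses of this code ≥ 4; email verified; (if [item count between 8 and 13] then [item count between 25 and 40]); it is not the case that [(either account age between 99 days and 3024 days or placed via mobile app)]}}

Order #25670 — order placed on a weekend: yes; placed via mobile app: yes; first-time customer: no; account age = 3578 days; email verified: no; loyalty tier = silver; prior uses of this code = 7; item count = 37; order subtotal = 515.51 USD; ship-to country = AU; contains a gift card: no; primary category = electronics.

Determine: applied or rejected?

Atomic conditions:
  NOT order placed on a weekend: yes → false
  first-time customer: no → false
  loyalty tier = silver: silver == silver is true
  primary category ∈ {books, toys}: electronics is not in the set → false
  ship-to country = US: AU == US is false
  order subtotal ≥ 10.33 USD: 515.51 ≥ 10.33 is true
  NOT contains a gift card: no → true
  prior uses of this code ≥ 4: 7 ≥ 4 is true
  email verified: no → false
  item count between 8 and 13: 37 in [8, 13] is false
  item count between 25 and 40: 37 in [25, 40] is true
  account age between 99 days and 3024 days: 3578 in [99, 3024] is false
  placed via mobile app: yes → true
Combine:
[1.2] false AND true = false
[1.3] false AND false = false
[1] false OR false OR false = false
[2.1.1.1] NOT true = false
[2.1.1] NOT false = true
[2.1.2.1.1] false AND true = false
[2.1.2.1] NOT false = true
[2.1.2] NOT true = false
[2.1] true OR false = true
[2] NOT true = false
[3.3] false → true (antecedent false ⇒ implication holds) = true
[3.4.1] false OR true = true
[3.4] NOT true = false
[3] true AND false AND true AND false = false
[root] false OR false OR false = false
Overall: false → rejected

Rejected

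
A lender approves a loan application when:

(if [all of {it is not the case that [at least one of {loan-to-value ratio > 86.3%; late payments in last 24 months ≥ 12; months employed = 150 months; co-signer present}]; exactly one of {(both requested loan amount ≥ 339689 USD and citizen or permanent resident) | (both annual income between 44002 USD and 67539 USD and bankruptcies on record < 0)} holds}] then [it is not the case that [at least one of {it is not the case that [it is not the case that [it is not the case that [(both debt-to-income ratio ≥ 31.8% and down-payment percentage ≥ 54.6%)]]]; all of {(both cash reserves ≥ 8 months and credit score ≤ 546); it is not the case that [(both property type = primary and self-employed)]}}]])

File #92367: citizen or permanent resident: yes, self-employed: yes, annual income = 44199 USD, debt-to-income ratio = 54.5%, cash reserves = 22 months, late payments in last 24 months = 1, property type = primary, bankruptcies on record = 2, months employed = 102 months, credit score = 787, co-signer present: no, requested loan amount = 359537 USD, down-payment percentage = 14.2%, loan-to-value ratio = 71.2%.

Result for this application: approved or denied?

Denied

Atomic conditions:
  loan-to-value ratio > 86.3%: 71.2 > 86.3 is false
  late payments in last 24 months ≥ 12: 1 ≥ 12 is false
  months employed = 150 months: 102 == 150 is false
  co-signer present: no → false
  requested loan amount ≥ 339689 USD: 359537 ≥ 339689 is true
  citizen or permanent resident: yes → true
  annual income between 44002 USD and 67539 USD: 44199 in [44002, 67539] is true
  bankruptcies on record < 0: 2 < 0 is false
  debt-to-income ratio ≥ 31.8%: 54.5 ≥ 31.8 is true
  down-payment percentage ≥ 54.6%: 14.2 ≥ 54.6 is false
  cash reserves ≥ 8 months: 22 ≥ 8 is true
  credit score ≤ 546: 787 ≤ 546 is false
  property type = primary: primary == primary is true
  self-employed: yes → true
Combine:
[1.1.1] false OR false OR false OR false = false
[1.1] NOT false = true
[1.2.1] true AND true = true
[1.2.2] true AND false = false
[1.2] exactly-one(true, false) = true
[1] true AND true = true
[2.1.1.1.1.1] true AND false = false
[2.1.1.1.1] NOT false = true
[2.1.1.1] NOT true = false
[2.1.1] NOT false = true
[2.1.2.1] true AND false = false
[2.1.2.2.1] true AND true = true
[2.1.2.2] NOT true = false
[2.1.2] false AND false = false
[2.1] true OR false = true
[2] NOT true = false
[root] true → false = false
Overall: false → denied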